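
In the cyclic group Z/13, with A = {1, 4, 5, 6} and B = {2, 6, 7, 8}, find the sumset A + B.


Work in Z/13Z: reduce every sum a + b modulo 13.
Enumerate all 16 pairs:
a = 1: 1+2=3, 1+6=7, 1+7=8, 1+8=9
a = 4: 4+2=6, 4+6=10, 4+7=11, 4+8=12
a = 5: 5+2=7, 5+6=11, 5+7=12, 5+8=0
a = 6: 6+2=8, 6+6=12, 6+7=0, 6+8=1
Distinct residues collected: {0, 1, 3, 6, 7, 8, 9, 10, 11, 12}
|A + B| = 10 (out of 13 total residues).

A + B = {0, 1, 3, 6, 7, 8, 9, 10, 11, 12}


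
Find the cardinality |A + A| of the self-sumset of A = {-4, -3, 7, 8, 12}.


A + A = {a + a' : a, a' ∈ A}; |A| = 5.
General bounds: 2|A| - 1 ≤ |A + A| ≤ |A|(|A|+1)/2, i.e. 9 ≤ |A + A| ≤ 15.
Lower bound 2|A|-1 is attained iff A is an arithmetic progression.
Enumerate sums a + a' for a ≤ a' (symmetric, so this suffices):
a = -4: -4+-4=-8, -4+-3=-7, -4+7=3, -4+8=4, -4+12=8
a = -3: -3+-3=-6, -3+7=4, -3+8=5, -3+12=9
a = 7: 7+7=14, 7+8=15, 7+12=19
a = 8: 8+8=16, 8+12=20
a = 12: 12+12=24
Distinct sums: {-8, -7, -6, 3, 4, 5, 8, 9, 14, 15, 16, 19, 20, 24}
|A + A| = 14

|A + A| = 14


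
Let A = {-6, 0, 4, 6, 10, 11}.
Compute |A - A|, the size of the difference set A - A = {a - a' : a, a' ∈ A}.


A - A = {a - a' : a, a' ∈ A}; |A| = 6.
Bounds: 2|A|-1 ≤ |A - A| ≤ |A|² - |A| + 1, i.e. 11 ≤ |A - A| ≤ 31.
Note: 0 ∈ A - A always (from a - a). The set is symmetric: if d ∈ A - A then -d ∈ A - A.
Enumerate nonzero differences d = a - a' with a > a' (then include -d):
Positive differences: {1, 2, 4, 5, 6, 7, 10, 11, 12, 16, 17}
Full difference set: {0} ∪ (positive diffs) ∪ (negative diffs).
|A - A| = 1 + 2·11 = 23 (matches direct enumeration: 23).

|A - A| = 23


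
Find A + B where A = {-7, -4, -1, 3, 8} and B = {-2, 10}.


A + B = {a + b : a ∈ A, b ∈ B}.
Enumerate all |A|·|B| = 5·2 = 10 pairs (a, b) and collect distinct sums.
a = -7: -7+-2=-9, -7+10=3
a = -4: -4+-2=-6, -4+10=6
a = -1: -1+-2=-3, -1+10=9
a = 3: 3+-2=1, 3+10=13
a = 8: 8+-2=6, 8+10=18
Collecting distinct sums: A + B = {-9, -6, -3, 1, 3, 6, 9, 13, 18}
|A + B| = 9

A + B = {-9, -6, -3, 1, 3, 6, 9, 13, 18}


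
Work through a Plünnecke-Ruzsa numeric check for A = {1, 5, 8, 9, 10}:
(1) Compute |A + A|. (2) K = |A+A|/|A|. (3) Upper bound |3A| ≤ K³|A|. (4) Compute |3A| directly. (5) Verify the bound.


|A| = 5.
Step 1: Compute A + A by enumerating all 25 pairs.
A + A = {2, 6, 9, 10, 11, 13, 14, 15, 16, 17, 18, 19, 20}, so |A + A| = 13.
Step 2: Doubling constant K = |A + A|/|A| = 13/5 = 13/5 ≈ 2.6000.
Step 3: Plünnecke-Ruzsa gives |3A| ≤ K³·|A| = (2.6000)³ · 5 ≈ 87.8800.
Step 4: Compute 3A = A + A + A directly by enumerating all triples (a,b,c) ∈ A³; |3A| = 22.
Step 5: Check 22 ≤ 87.8800? Yes ✓.

K = 13/5, Plünnecke-Ruzsa bound K³|A| ≈ 87.8800, |3A| = 22, inequality holds.


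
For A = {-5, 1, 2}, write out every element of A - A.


A - A = {a - a' : a, a' ∈ A}.
Compute a - a' for each ordered pair (a, a'):
a = -5: -5--5=0, -5-1=-6, -5-2=-7
a = 1: 1--5=6, 1-1=0, 1-2=-1
a = 2: 2--5=7, 2-1=1, 2-2=0
Collecting distinct values (and noting 0 appears from a-a):
A - A = {-7, -6, -1, 0, 1, 6, 7}
|A - A| = 7

A - A = {-7, -6, -1, 0, 1, 6, 7}


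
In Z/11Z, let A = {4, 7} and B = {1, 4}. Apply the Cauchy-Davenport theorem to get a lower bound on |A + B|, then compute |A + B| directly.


Cauchy-Davenport: |A + B| ≥ min(p, |A| + |B| - 1) for A, B nonempty in Z/pZ.
|A| = 2, |B| = 2, p = 11.
CD lower bound = min(11, 2 + 2 - 1) = min(11, 3) = 3.
Compute A + B mod 11 directly:
a = 4: 4+1=5, 4+4=8
a = 7: 7+1=8, 7+4=0
A + B = {0, 5, 8}, so |A + B| = 3.
Verify: 3 ≥ 3? Yes ✓.

CD lower bound = 3, actual |A + B| = 3.


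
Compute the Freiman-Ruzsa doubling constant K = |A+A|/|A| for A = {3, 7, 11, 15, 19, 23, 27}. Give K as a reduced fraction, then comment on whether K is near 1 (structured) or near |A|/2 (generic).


|A| = 7.
Compute A + A by enumerating all 49 pairs.
A + A = {6, 10, 14, 18, 22, 26, 30, 34, 38, 42, 46, 50, 54}, so |A + A| = 13.
K = |A + A| / |A| = 13/7 (already in lowest terms) ≈ 1.8571.
Reference: AP of size 7 gives K = 13/7 ≈ 1.8571; a fully generic set of size 7 gives K ≈ 4.0000.

|A| = 7, |A + A| = 13, K = 13/7.


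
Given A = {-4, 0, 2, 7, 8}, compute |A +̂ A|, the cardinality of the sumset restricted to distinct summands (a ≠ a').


Restricted sumset: A +̂ A = {a + a' : a ∈ A, a' ∈ A, a ≠ a'}.
Equivalently, take A + A and drop any sum 2a that is achievable ONLY as a + a for a ∈ A (i.e. sums representable only with equal summands).
Enumerate pairs (a, a') with a < a' (symmetric, so each unordered pair gives one sum; this covers all a ≠ a'):
  -4 + 0 = -4
  -4 + 2 = -2
  -4 + 7 = 3
  -4 + 8 = 4
  0 + 2 = 2
  0 + 7 = 7
  0 + 8 = 8
  2 + 7 = 9
  2 + 8 = 10
  7 + 8 = 15
Collected distinct sums: {-4, -2, 2, 3, 4, 7, 8, 9, 10, 15}
|A +̂ A| = 10
(Reference bound: |A +̂ A| ≥ 2|A| - 3 for |A| ≥ 2, with |A| = 5 giving ≥ 7.)

|A +̂ A| = 10


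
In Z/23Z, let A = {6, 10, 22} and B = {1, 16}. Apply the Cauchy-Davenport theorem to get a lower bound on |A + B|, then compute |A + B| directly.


Cauchy-Davenport: |A + B| ≥ min(p, |A| + |B| - 1) for A, B nonempty in Z/pZ.
|A| = 3, |B| = 2, p = 23.
CD lower bound = min(23, 3 + 2 - 1) = min(23, 4) = 4.
Compute A + B mod 23 directly:
a = 6: 6+1=7, 6+16=22
a = 10: 10+1=11, 10+16=3
a = 22: 22+1=0, 22+16=15
A + B = {0, 3, 7, 11, 15, 22}, so |A + B| = 6.
Verify: 6 ≥ 4? Yes ✓.

CD lower bound = 4, actual |A + B| = 6.


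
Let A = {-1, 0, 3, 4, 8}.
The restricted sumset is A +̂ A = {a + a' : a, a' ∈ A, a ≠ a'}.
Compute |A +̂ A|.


Restricted sumset: A +̂ A = {a + a' : a ∈ A, a' ∈ A, a ≠ a'}.
Equivalently, take A + A and drop any sum 2a that is achievable ONLY as a + a for a ∈ A (i.e. sums representable only with equal summands).
Enumerate pairs (a, a') with a < a' (symmetric, so each unordered pair gives one sum; this covers all a ≠ a'):
  -1 + 0 = -1
  -1 + 3 = 2
  -1 + 4 = 3
  -1 + 8 = 7
  0 + 3 = 3
  0 + 4 = 4
  0 + 8 = 8
  3 + 4 = 7
  3 + 8 = 11
  4 + 8 = 12
Collected distinct sums: {-1, 2, 3, 4, 7, 8, 11, 12}
|A +̂ A| = 8
(Reference bound: |A +̂ A| ≥ 2|A| - 3 for |A| ≥ 2, with |A| = 5 giving ≥ 7.)

|A +̂ A| = 8


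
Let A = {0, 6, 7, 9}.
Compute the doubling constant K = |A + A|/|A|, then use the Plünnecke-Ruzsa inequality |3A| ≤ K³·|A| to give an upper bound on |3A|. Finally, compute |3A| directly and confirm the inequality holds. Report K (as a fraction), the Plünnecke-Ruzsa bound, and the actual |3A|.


|A| = 4.
Step 1: Compute A + A by enumerating all 16 pairs.
A + A = {0, 6, 7, 9, 12, 13, 14, 15, 16, 18}, so |A + A| = 10.
Step 2: Doubling constant K = |A + A|/|A| = 10/4 = 10/4 ≈ 2.5000.
Step 3: Plünnecke-Ruzsa gives |3A| ≤ K³·|A| = (2.5000)³ · 4 ≈ 62.5000.
Step 4: Compute 3A = A + A + A directly by enumerating all triples (a,b,c) ∈ A³; |3A| = 18.
Step 5: Check 18 ≤ 62.5000? Yes ✓.

K = 10/4, Plünnecke-Ruzsa bound K³|A| ≈ 62.5000, |3A| = 18, inequality holds.


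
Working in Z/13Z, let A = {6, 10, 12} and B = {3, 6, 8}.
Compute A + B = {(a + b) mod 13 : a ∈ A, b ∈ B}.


Work in Z/13Z: reduce every sum a + b modulo 13.
Enumerate all 9 pairs:
a = 6: 6+3=9, 6+6=12, 6+8=1
a = 10: 10+3=0, 10+6=3, 10+8=5
a = 12: 12+3=2, 12+6=5, 12+8=7
Distinct residues collected: {0, 1, 2, 3, 5, 7, 9, 12}
|A + B| = 8 (out of 13 total residues).

A + B = {0, 1, 2, 3, 5, 7, 9, 12}


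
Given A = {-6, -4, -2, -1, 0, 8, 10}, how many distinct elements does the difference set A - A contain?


A - A = {a - a' : a, a' ∈ A}; |A| = 7.
Bounds: 2|A|-1 ≤ |A - A| ≤ |A|² - |A| + 1, i.e. 13 ≤ |A - A| ≤ 43.
Note: 0 ∈ A - A always (from a - a). The set is symmetric: if d ∈ A - A then -d ∈ A - A.
Enumerate nonzero differences d = a - a' with a > a' (then include -d):
Positive differences: {1, 2, 3, 4, 5, 6, 8, 9, 10, 11, 12, 14, 16}
Full difference set: {0} ∪ (positive diffs) ∪ (negative diffs).
|A - A| = 1 + 2·13 = 27 (matches direct enumeration: 27).

|A - A| = 27


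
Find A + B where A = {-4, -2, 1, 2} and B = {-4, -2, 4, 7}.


A + B = {a + b : a ∈ A, b ∈ B}.
Enumerate all |A|·|B| = 4·4 = 16 pairs (a, b) and collect distinct sums.
a = -4: -4+-4=-8, -4+-2=-6, -4+4=0, -4+7=3
a = -2: -2+-4=-6, -2+-2=-4, -2+4=2, -2+7=5
a = 1: 1+-4=-3, 1+-2=-1, 1+4=5, 1+7=8
a = 2: 2+-4=-2, 2+-2=0, 2+4=6, 2+7=9
Collecting distinct sums: A + B = {-8, -6, -4, -3, -2, -1, 0, 2, 3, 5, 6, 8, 9}
|A + B| = 13

A + B = {-8, -6, -4, -3, -2, -1, 0, 2, 3, 5, 6, 8, 9}


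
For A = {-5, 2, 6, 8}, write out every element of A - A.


A - A = {a - a' : a, a' ∈ A}.
Compute a - a' for each ordered pair (a, a'):
a = -5: -5--5=0, -5-2=-7, -5-6=-11, -5-8=-13
a = 2: 2--5=7, 2-2=0, 2-6=-4, 2-8=-6
a = 6: 6--5=11, 6-2=4, 6-6=0, 6-8=-2
a = 8: 8--5=13, 8-2=6, 8-6=2, 8-8=0
Collecting distinct values (and noting 0 appears from a-a):
A - A = {-13, -11, -7, -6, -4, -2, 0, 2, 4, 6, 7, 11, 13}
|A - A| = 13

A - A = {-13, -11, -7, -6, -4, -2, 0, 2, 4, 6, 7, 11, 13}


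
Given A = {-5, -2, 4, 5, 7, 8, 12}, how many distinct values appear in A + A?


A + A = {a + a' : a, a' ∈ A}; |A| = 7.
General bounds: 2|A| - 1 ≤ |A + A| ≤ |A|(|A|+1)/2, i.e. 13 ≤ |A + A| ≤ 28.
Lower bound 2|A|-1 is attained iff A is an arithmetic progression.
Enumerate sums a + a' for a ≤ a' (symmetric, so this suffices):
a = -5: -5+-5=-10, -5+-2=-7, -5+4=-1, -5+5=0, -5+7=2, -5+8=3, -5+12=7
a = -2: -2+-2=-4, -2+4=2, -2+5=3, -2+7=5, -2+8=6, -2+12=10
a = 4: 4+4=8, 4+5=9, 4+7=11, 4+8=12, 4+12=16
a = 5: 5+5=10, 5+7=12, 5+8=13, 5+12=17
a = 7: 7+7=14, 7+8=15, 7+12=19
a = 8: 8+8=16, 8+12=20
a = 12: 12+12=24
Distinct sums: {-10, -7, -4, -1, 0, 2, 3, 5, 6, 7, 8, 9, 10, 11, 12, 13, 14, 15, 16, 17, 19, 20, 24}
|A + A| = 23

|A + A| = 23


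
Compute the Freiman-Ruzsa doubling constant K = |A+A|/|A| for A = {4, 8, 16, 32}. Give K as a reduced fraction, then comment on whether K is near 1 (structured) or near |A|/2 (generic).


|A| = 4.
Compute A + A by enumerating all 16 pairs.
A + A = {8, 12, 16, 20, 24, 32, 36, 40, 48, 64}, so |A + A| = 10.
K = |A + A| / |A| = 10/4 = 5/2 ≈ 2.5000.
Reference: AP of size 4 gives K = 7/4 ≈ 1.7500; a fully generic set of size 4 gives K ≈ 2.5000.

|A| = 4, |A + A| = 10, K = 10/4 = 5/2.


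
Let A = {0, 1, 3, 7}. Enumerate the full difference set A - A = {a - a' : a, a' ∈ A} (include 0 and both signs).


A - A = {a - a' : a, a' ∈ A}.
Compute a - a' for each ordered pair (a, a'):
a = 0: 0-0=0, 0-1=-1, 0-3=-3, 0-7=-7
a = 1: 1-0=1, 1-1=0, 1-3=-2, 1-7=-6
a = 3: 3-0=3, 3-1=2, 3-3=0, 3-7=-4
a = 7: 7-0=7, 7-1=6, 7-3=4, 7-7=0
Collecting distinct values (and noting 0 appears from a-a):
A - A = {-7, -6, -4, -3, -2, -1, 0, 1, 2, 3, 4, 6, 7}
|A - A| = 13

A - A = {-7, -6, -4, -3, -2, -1, 0, 1, 2, 3, 4, 6, 7}


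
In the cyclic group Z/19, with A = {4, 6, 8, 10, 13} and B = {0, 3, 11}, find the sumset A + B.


Work in Z/19Z: reduce every sum a + b modulo 19.
Enumerate all 15 pairs:
a = 4: 4+0=4, 4+3=7, 4+11=15
a = 6: 6+0=6, 6+3=9, 6+11=17
a = 8: 8+0=8, 8+3=11, 8+11=0
a = 10: 10+0=10, 10+3=13, 10+11=2
a = 13: 13+0=13, 13+3=16, 13+11=5
Distinct residues collected: {0, 2, 4, 5, 6, 7, 8, 9, 10, 11, 13, 15, 16, 17}
|A + B| = 14 (out of 19 total residues).

A + B = {0, 2, 4, 5, 6, 7, 8, 9, 10, 11, 13, 15, 16, 17}


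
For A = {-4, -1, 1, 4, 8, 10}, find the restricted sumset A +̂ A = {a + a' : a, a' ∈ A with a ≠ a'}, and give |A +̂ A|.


Restricted sumset: A +̂ A = {a + a' : a ∈ A, a' ∈ A, a ≠ a'}.
Equivalently, take A + A and drop any sum 2a that is achievable ONLY as a + a for a ∈ A (i.e. sums representable only with equal summands).
Enumerate pairs (a, a') with a < a' (symmetric, so each unordered pair gives one sum; this covers all a ≠ a'):
  -4 + -1 = -5
  -4 + 1 = -3
  -4 + 4 = 0
  -4 + 8 = 4
  -4 + 10 = 6
  -1 + 1 = 0
  -1 + 4 = 3
  -1 + 8 = 7
  -1 + 10 = 9
  1 + 4 = 5
  1 + 8 = 9
  1 + 10 = 11
  4 + 8 = 12
  4 + 10 = 14
  8 + 10 = 18
Collected distinct sums: {-5, -3, 0, 3, 4, 5, 6, 7, 9, 11, 12, 14, 18}
|A +̂ A| = 13
(Reference bound: |A +̂ A| ≥ 2|A| - 3 for |A| ≥ 2, with |A| = 6 giving ≥ 9.)

|A +̂ A| = 13


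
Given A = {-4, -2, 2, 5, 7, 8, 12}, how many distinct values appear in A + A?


A + A = {a + a' : a, a' ∈ A}; |A| = 7.
General bounds: 2|A| - 1 ≤ |A + A| ≤ |A|(|A|+1)/2, i.e. 13 ≤ |A + A| ≤ 28.
Lower bound 2|A|-1 is attained iff A is an arithmetic progression.
Enumerate sums a + a' for a ≤ a' (symmetric, so this suffices):
a = -4: -4+-4=-8, -4+-2=-6, -4+2=-2, -4+5=1, -4+7=3, -4+8=4, -4+12=8
a = -2: -2+-2=-4, -2+2=0, -2+5=3, -2+7=5, -2+8=6, -2+12=10
a = 2: 2+2=4, 2+5=7, 2+7=9, 2+8=10, 2+12=14
a = 5: 5+5=10, 5+7=12, 5+8=13, 5+12=17
a = 7: 7+7=14, 7+8=15, 7+12=19
a = 8: 8+8=16, 8+12=20
a = 12: 12+12=24
Distinct sums: {-8, -6, -4, -2, 0, 1, 3, 4, 5, 6, 7, 8, 9, 10, 12, 13, 14, 15, 16, 17, 19, 20, 24}
|A + A| = 23

|A + A| = 23


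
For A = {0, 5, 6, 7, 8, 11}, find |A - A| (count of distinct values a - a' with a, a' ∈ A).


A - A = {a - a' : a, a' ∈ A}; |A| = 6.
Bounds: 2|A|-1 ≤ |A - A| ≤ |A|² - |A| + 1, i.e. 11 ≤ |A - A| ≤ 31.
Note: 0 ∈ A - A always (from a - a). The set is symmetric: if d ∈ A - A then -d ∈ A - A.
Enumerate nonzero differences d = a - a' with a > a' (then include -d):
Positive differences: {1, 2, 3, 4, 5, 6, 7, 8, 11}
Full difference set: {0} ∪ (positive diffs) ∪ (negative diffs).
|A - A| = 1 + 2·9 = 19 (matches direct enumeration: 19).

|A - A| = 19


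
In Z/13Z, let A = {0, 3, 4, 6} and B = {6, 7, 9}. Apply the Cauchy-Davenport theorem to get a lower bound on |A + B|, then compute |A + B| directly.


Cauchy-Davenport: |A + B| ≥ min(p, |A| + |B| - 1) for A, B nonempty in Z/pZ.
|A| = 4, |B| = 3, p = 13.
CD lower bound = min(13, 4 + 3 - 1) = min(13, 6) = 6.
Compute A + B mod 13 directly:
a = 0: 0+6=6, 0+7=7, 0+9=9
a = 3: 3+6=9, 3+7=10, 3+9=12
a = 4: 4+6=10, 4+7=11, 4+9=0
a = 6: 6+6=12, 6+7=0, 6+9=2
A + B = {0, 2, 6, 7, 9, 10, 11, 12}, so |A + B| = 8.
Verify: 8 ≥ 6? Yes ✓.

CD lower bound = 6, actual |A + B| = 8.


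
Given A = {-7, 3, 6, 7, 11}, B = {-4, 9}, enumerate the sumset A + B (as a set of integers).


A + B = {a + b : a ∈ A, b ∈ B}.
Enumerate all |A|·|B| = 5·2 = 10 pairs (a, b) and collect distinct sums.
a = -7: -7+-4=-11, -7+9=2
a = 3: 3+-4=-1, 3+9=12
a = 6: 6+-4=2, 6+9=15
a = 7: 7+-4=3, 7+9=16
a = 11: 11+-4=7, 11+9=20
Collecting distinct sums: A + B = {-11, -1, 2, 3, 7, 12, 15, 16, 20}
|A + B| = 9

A + B = {-11, -1, 2, 3, 7, 12, 15, 16, 20}


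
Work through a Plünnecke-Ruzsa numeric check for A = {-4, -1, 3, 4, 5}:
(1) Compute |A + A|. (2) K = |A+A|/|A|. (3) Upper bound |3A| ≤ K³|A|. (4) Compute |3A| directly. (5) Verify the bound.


|A| = 5.
Step 1: Compute A + A by enumerating all 25 pairs.
A + A = {-8, -5, -2, -1, 0, 1, 2, 3, 4, 6, 7, 8, 9, 10}, so |A + A| = 14.
Step 2: Doubling constant K = |A + A|/|A| = 14/5 = 14/5 ≈ 2.8000.
Step 3: Plünnecke-Ruzsa gives |3A| ≤ K³·|A| = (2.8000)³ · 5 ≈ 109.7600.
Step 4: Compute 3A = A + A + A directly by enumerating all triples (a,b,c) ∈ A³; |3A| = 24.
Step 5: Check 24 ≤ 109.7600? Yes ✓.

K = 14/5, Plünnecke-Ruzsa bound K³|A| ≈ 109.7600, |3A| = 24, inequality holds.


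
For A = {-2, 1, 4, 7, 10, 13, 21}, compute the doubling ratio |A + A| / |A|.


|A| = 7.
Compute A + A by enumerating all 49 pairs.
A + A = {-4, -1, 2, 5, 8, 11, 14, 17, 19, 20, 22, 23, 25, 26, 28, 31, 34, 42}, so |A + A| = 18.
K = |A + A| / |A| = 18/7 (already in lowest terms) ≈ 2.5714.
Reference: AP of size 7 gives K = 13/7 ≈ 1.8571; a fully generic set of size 7 gives K ≈ 4.0000.

|A| = 7, |A + A| = 18, K = 18/7.


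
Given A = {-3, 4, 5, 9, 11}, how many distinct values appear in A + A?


A + A = {a + a' : a, a' ∈ A}; |A| = 5.
General bounds: 2|A| - 1 ≤ |A + A| ≤ |A|(|A|+1)/2, i.e. 9 ≤ |A + A| ≤ 15.
Lower bound 2|A|-1 is attained iff A is an arithmetic progression.
Enumerate sums a + a' for a ≤ a' (symmetric, so this suffices):
a = -3: -3+-3=-6, -3+4=1, -3+5=2, -3+9=6, -3+11=8
a = 4: 4+4=8, 4+5=9, 4+9=13, 4+11=15
a = 5: 5+5=10, 5+9=14, 5+11=16
a = 9: 9+9=18, 9+11=20
a = 11: 11+11=22
Distinct sums: {-6, 1, 2, 6, 8, 9, 10, 13, 14, 15, 16, 18, 20, 22}
|A + A| = 14

|A + A| = 14


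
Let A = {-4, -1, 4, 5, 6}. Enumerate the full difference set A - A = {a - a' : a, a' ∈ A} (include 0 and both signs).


A - A = {a - a' : a, a' ∈ A}.
Compute a - a' for each ordered pair (a, a'):
a = -4: -4--4=0, -4--1=-3, -4-4=-8, -4-5=-9, -4-6=-10
a = -1: -1--4=3, -1--1=0, -1-4=-5, -1-5=-6, -1-6=-7
a = 4: 4--4=8, 4--1=5, 4-4=0, 4-5=-1, 4-6=-2
a = 5: 5--4=9, 5--1=6, 5-4=1, 5-5=0, 5-6=-1
a = 6: 6--4=10, 6--1=7, 6-4=2, 6-5=1, 6-6=0
Collecting distinct values (and noting 0 appears from a-a):
A - A = {-10, -9, -8, -7, -6, -5, -3, -2, -1, 0, 1, 2, 3, 5, 6, 7, 8, 9, 10}
|A - A| = 19

A - A = {-10, -9, -8, -7, -6, -5, -3, -2, -1, 0, 1, 2, 3, 5, 6, 7, 8, 9, 10}


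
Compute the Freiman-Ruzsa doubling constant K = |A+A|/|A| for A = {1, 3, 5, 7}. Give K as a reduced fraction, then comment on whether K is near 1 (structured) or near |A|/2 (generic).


|A| = 4.
Compute A + A by enumerating all 16 pairs.
A + A = {2, 4, 6, 8, 10, 12, 14}, so |A + A| = 7.
K = |A + A| / |A| = 7/4 (already in lowest terms) ≈ 1.7500.
Reference: AP of size 4 gives K = 7/4 ≈ 1.7500; a fully generic set of size 4 gives K ≈ 2.5000.

|A| = 4, |A + A| = 7, K = 7/4.


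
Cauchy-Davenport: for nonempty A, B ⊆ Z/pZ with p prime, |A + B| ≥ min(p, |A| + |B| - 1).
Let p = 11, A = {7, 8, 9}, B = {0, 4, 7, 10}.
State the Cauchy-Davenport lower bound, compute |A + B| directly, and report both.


Cauchy-Davenport: |A + B| ≥ min(p, |A| + |B| - 1) for A, B nonempty in Z/pZ.
|A| = 3, |B| = 4, p = 11.
CD lower bound = min(11, 3 + 4 - 1) = min(11, 6) = 6.
Compute A + B mod 11 directly:
a = 7: 7+0=7, 7+4=0, 7+7=3, 7+10=6
a = 8: 8+0=8, 8+4=1, 8+7=4, 8+10=7
a = 9: 9+0=9, 9+4=2, 9+7=5, 9+10=8
A + B = {0, 1, 2, 3, 4, 5, 6, 7, 8, 9}, so |A + B| = 10.
Verify: 10 ≥ 6? Yes ✓.

CD lower bound = 6, actual |A + B| = 10.


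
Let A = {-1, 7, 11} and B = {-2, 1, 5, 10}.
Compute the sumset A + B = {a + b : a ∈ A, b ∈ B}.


A + B = {a + b : a ∈ A, b ∈ B}.
Enumerate all |A|·|B| = 3·4 = 12 pairs (a, b) and collect distinct sums.
a = -1: -1+-2=-3, -1+1=0, -1+5=4, -1+10=9
a = 7: 7+-2=5, 7+1=8, 7+5=12, 7+10=17
a = 11: 11+-2=9, 11+1=12, 11+5=16, 11+10=21
Collecting distinct sums: A + B = {-3, 0, 4, 5, 8, 9, 12, 16, 17, 21}
|A + B| = 10

A + B = {-3, 0, 4, 5, 8, 9, 12, 16, 17, 21}


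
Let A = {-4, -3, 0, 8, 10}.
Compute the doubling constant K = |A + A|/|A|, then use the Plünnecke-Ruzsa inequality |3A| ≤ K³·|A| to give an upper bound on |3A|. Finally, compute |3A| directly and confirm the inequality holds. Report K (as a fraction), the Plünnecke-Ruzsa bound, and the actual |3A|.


|A| = 5.
Step 1: Compute A + A by enumerating all 25 pairs.
A + A = {-8, -7, -6, -4, -3, 0, 4, 5, 6, 7, 8, 10, 16, 18, 20}, so |A + A| = 15.
Step 2: Doubling constant K = |A + A|/|A| = 15/5 = 15/5 ≈ 3.0000.
Step 3: Plünnecke-Ruzsa gives |3A| ≤ K³·|A| = (3.0000)³ · 5 ≈ 135.0000.
Step 4: Compute 3A = A + A + A directly by enumerating all triples (a,b,c) ∈ A³; |3A| = 31.
Step 5: Check 31 ≤ 135.0000? Yes ✓.

K = 15/5, Plünnecke-Ruzsa bound K³|A| ≈ 135.0000, |3A| = 31, inequality holds.


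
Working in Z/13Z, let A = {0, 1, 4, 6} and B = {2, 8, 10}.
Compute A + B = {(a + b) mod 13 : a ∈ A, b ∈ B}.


Work in Z/13Z: reduce every sum a + b modulo 13.
Enumerate all 12 pairs:
a = 0: 0+2=2, 0+8=8, 0+10=10
a = 1: 1+2=3, 1+8=9, 1+10=11
a = 4: 4+2=6, 4+8=12, 4+10=1
a = 6: 6+2=8, 6+8=1, 6+10=3
Distinct residues collected: {1, 2, 3, 6, 8, 9, 10, 11, 12}
|A + B| = 9 (out of 13 total residues).

A + B = {1, 2, 3, 6, 8, 9, 10, 11, 12}


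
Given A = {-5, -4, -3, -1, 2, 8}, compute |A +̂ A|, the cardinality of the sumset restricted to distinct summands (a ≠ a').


Restricted sumset: A +̂ A = {a + a' : a ∈ A, a' ∈ A, a ≠ a'}.
Equivalently, take A + A and drop any sum 2a that is achievable ONLY as a + a for a ∈ A (i.e. sums representable only with equal summands).
Enumerate pairs (a, a') with a < a' (symmetric, so each unordered pair gives one sum; this covers all a ≠ a'):
  -5 + -4 = -9
  -5 + -3 = -8
  -5 + -1 = -6
  -5 + 2 = -3
  -5 + 8 = 3
  -4 + -3 = -7
  -4 + -1 = -5
  -4 + 2 = -2
  -4 + 8 = 4
  -3 + -1 = -4
  -3 + 2 = -1
  -3 + 8 = 5
  -1 + 2 = 1
  -1 + 8 = 7
  2 + 8 = 10
Collected distinct sums: {-9, -8, -7, -6, -5, -4, -3, -2, -1, 1, 3, 4, 5, 7, 10}
|A +̂ A| = 15
(Reference bound: |A +̂ A| ≥ 2|A| - 3 for |A| ≥ 2, with |A| = 6 giving ≥ 9.)

|A +̂ A| = 15


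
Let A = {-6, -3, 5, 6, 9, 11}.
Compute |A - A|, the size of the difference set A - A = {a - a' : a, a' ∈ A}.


A - A = {a - a' : a, a' ∈ A}; |A| = 6.
Bounds: 2|A|-1 ≤ |A - A| ≤ |A|² - |A| + 1, i.e. 11 ≤ |A - A| ≤ 31.
Note: 0 ∈ A - A always (from a - a). The set is symmetric: if d ∈ A - A then -d ∈ A - A.
Enumerate nonzero differences d = a - a' with a > a' (then include -d):
Positive differences: {1, 2, 3, 4, 5, 6, 8, 9, 11, 12, 14, 15, 17}
Full difference set: {0} ∪ (positive diffs) ∪ (negative diffs).
|A - A| = 1 + 2·13 = 27 (matches direct enumeration: 27).

|A - A| = 27


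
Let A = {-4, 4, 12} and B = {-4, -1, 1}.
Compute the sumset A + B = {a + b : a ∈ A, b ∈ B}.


A + B = {a + b : a ∈ A, b ∈ B}.
Enumerate all |A|·|B| = 3·3 = 9 pairs (a, b) and collect distinct sums.
a = -4: -4+-4=-8, -4+-1=-5, -4+1=-3
a = 4: 4+-4=0, 4+-1=3, 4+1=5
a = 12: 12+-4=8, 12+-1=11, 12+1=13
Collecting distinct sums: A + B = {-8, -5, -3, 0, 3, 5, 8, 11, 13}
|A + B| = 9

A + B = {-8, -5, -3, 0, 3, 5, 8, 11, 13}


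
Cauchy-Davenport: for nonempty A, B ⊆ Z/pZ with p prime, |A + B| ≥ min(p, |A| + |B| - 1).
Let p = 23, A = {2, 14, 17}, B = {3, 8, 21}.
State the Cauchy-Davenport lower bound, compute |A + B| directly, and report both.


Cauchy-Davenport: |A + B| ≥ min(p, |A| + |B| - 1) for A, B nonempty in Z/pZ.
|A| = 3, |B| = 3, p = 23.
CD lower bound = min(23, 3 + 3 - 1) = min(23, 5) = 5.
Compute A + B mod 23 directly:
a = 2: 2+3=5, 2+8=10, 2+21=0
a = 14: 14+3=17, 14+8=22, 14+21=12
a = 17: 17+3=20, 17+8=2, 17+21=15
A + B = {0, 2, 5, 10, 12, 15, 17, 20, 22}, so |A + B| = 9.
Verify: 9 ≥ 5? Yes ✓.

CD lower bound = 5, actual |A + B| = 9.


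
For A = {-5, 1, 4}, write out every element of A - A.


A - A = {a - a' : a, a' ∈ A}.
Compute a - a' for each ordered pair (a, a'):
a = -5: -5--5=0, -5-1=-6, -5-4=-9
a = 1: 1--5=6, 1-1=0, 1-4=-3
a = 4: 4--5=9, 4-1=3, 4-4=0
Collecting distinct values (and noting 0 appears from a-a):
A - A = {-9, -6, -3, 0, 3, 6, 9}
|A - A| = 7

A - A = {-9, -6, -3, 0, 3, 6, 9}


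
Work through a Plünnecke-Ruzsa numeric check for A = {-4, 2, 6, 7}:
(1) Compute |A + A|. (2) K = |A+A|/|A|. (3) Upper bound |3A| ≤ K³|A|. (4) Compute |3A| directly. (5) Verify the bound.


|A| = 4.
Step 1: Compute A + A by enumerating all 16 pairs.
A + A = {-8, -2, 2, 3, 4, 8, 9, 12, 13, 14}, so |A + A| = 10.
Step 2: Doubling constant K = |A + A|/|A| = 10/4 = 10/4 ≈ 2.5000.
Step 3: Plünnecke-Ruzsa gives |3A| ≤ K³·|A| = (2.5000)³ · 4 ≈ 62.5000.
Step 4: Compute 3A = A + A + A directly by enumerating all triples (a,b,c) ∈ A³; |3A| = 19.
Step 5: Check 19 ≤ 62.5000? Yes ✓.

K = 10/4, Plünnecke-Ruzsa bound K³|A| ≈ 62.5000, |3A| = 19, inequality holds.


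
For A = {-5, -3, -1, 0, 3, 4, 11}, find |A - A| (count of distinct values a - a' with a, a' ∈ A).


A - A = {a - a' : a, a' ∈ A}; |A| = 7.
Bounds: 2|A|-1 ≤ |A - A| ≤ |A|² - |A| + 1, i.e. 13 ≤ |A - A| ≤ 43.
Note: 0 ∈ A - A always (from a - a). The set is symmetric: if d ∈ A - A then -d ∈ A - A.
Enumerate nonzero differences d = a - a' with a > a' (then include -d):
Positive differences: {1, 2, 3, 4, 5, 6, 7, 8, 9, 11, 12, 14, 16}
Full difference set: {0} ∪ (positive diffs) ∪ (negative diffs).
|A - A| = 1 + 2·13 = 27 (matches direct enumeration: 27).

|A - A| = 27


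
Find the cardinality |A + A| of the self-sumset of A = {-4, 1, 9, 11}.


A + A = {a + a' : a, a' ∈ A}; |A| = 4.
General bounds: 2|A| - 1 ≤ |A + A| ≤ |A|(|A|+1)/2, i.e. 7 ≤ |A + A| ≤ 10.
Lower bound 2|A|-1 is attained iff A is an arithmetic progression.
Enumerate sums a + a' for a ≤ a' (symmetric, so this suffices):
a = -4: -4+-4=-8, -4+1=-3, -4+9=5, -4+11=7
a = 1: 1+1=2, 1+9=10, 1+11=12
a = 9: 9+9=18, 9+11=20
a = 11: 11+11=22
Distinct sums: {-8, -3, 2, 5, 7, 10, 12, 18, 20, 22}
|A + A| = 10

|A + A| = 10


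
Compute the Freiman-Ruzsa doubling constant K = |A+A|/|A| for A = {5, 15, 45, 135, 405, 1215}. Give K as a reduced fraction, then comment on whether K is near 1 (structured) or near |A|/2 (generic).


|A| = 6.
Compute A + A by enumerating all 36 pairs.
A + A = {10, 20, 30, 50, 60, 90, 140, 150, 180, 270, 410, 420, 450, 540, 810, 1220, 1230, 1260, 1350, 1620, 2430}, so |A + A| = 21.
K = |A + A| / |A| = 21/6 = 7/2 ≈ 3.5000.
Reference: AP of size 6 gives K = 11/6 ≈ 1.8333; a fully generic set of size 6 gives K ≈ 3.5000.

|A| = 6, |A + A| = 21, K = 21/6 = 7/2.


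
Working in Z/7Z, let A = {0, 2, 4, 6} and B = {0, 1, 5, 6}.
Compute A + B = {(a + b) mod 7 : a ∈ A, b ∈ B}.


Work in Z/7Z: reduce every sum a + b modulo 7.
Enumerate all 16 pairs:
a = 0: 0+0=0, 0+1=1, 0+5=5, 0+6=6
a = 2: 2+0=2, 2+1=3, 2+5=0, 2+6=1
a = 4: 4+0=4, 4+1=5, 4+5=2, 4+6=3
a = 6: 6+0=6, 6+1=0, 6+5=4, 6+6=5
Distinct residues collected: {0, 1, 2, 3, 4, 5, 6}
|A + B| = 7 (out of 7 total residues).

A + B = {0, 1, 2, 3, 4, 5, 6}


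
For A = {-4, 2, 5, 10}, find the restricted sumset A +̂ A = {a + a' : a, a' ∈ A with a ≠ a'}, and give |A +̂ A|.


Restricted sumset: A +̂ A = {a + a' : a ∈ A, a' ∈ A, a ≠ a'}.
Equivalently, take A + A and drop any sum 2a that is achievable ONLY as a + a for a ∈ A (i.e. sums representable only with equal summands).
Enumerate pairs (a, a') with a < a' (symmetric, so each unordered pair gives one sum; this covers all a ≠ a'):
  -4 + 2 = -2
  -4 + 5 = 1
  -4 + 10 = 6
  2 + 5 = 7
  2 + 10 = 12
  5 + 10 = 15
Collected distinct sums: {-2, 1, 6, 7, 12, 15}
|A +̂ A| = 6
(Reference bound: |A +̂ A| ≥ 2|A| - 3 for |A| ≥ 2, with |A| = 4 giving ≥ 5.)

|A +̂ A| = 6


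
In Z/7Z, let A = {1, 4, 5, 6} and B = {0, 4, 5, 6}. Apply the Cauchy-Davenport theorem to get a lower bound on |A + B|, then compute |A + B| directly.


Cauchy-Davenport: |A + B| ≥ min(p, |A| + |B| - 1) for A, B nonempty in Z/pZ.
|A| = 4, |B| = 4, p = 7.
CD lower bound = min(7, 4 + 4 - 1) = min(7, 7) = 7.
Compute A + B mod 7 directly:
a = 1: 1+0=1, 1+4=5, 1+5=6, 1+6=0
a = 4: 4+0=4, 4+4=1, 4+5=2, 4+6=3
a = 5: 5+0=5, 5+4=2, 5+5=3, 5+6=4
a = 6: 6+0=6, 6+4=3, 6+5=4, 6+6=5
A + B = {0, 1, 2, 3, 4, 5, 6}, so |A + B| = 7.
Verify: 7 ≥ 7? Yes ✓.

CD lower bound = 7, actual |A + B| = 7.


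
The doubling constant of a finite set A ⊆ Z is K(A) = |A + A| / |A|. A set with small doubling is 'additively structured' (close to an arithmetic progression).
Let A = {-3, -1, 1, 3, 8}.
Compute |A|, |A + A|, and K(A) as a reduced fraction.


|A| = 5.
Compute A + A by enumerating all 25 pairs.
A + A = {-6, -4, -2, 0, 2, 4, 5, 6, 7, 9, 11, 16}, so |A + A| = 12.
K = |A + A| / |A| = 12/5 (already in lowest terms) ≈ 2.4000.
Reference: AP of size 5 gives K = 9/5 ≈ 1.8000; a fully generic set of size 5 gives K ≈ 3.0000.

|A| = 5, |A + A| = 12, K = 12/5.


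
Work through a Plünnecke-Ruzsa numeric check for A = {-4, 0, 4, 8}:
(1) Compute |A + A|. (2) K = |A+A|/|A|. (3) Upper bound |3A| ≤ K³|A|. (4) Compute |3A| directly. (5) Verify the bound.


|A| = 4.
Step 1: Compute A + A by enumerating all 16 pairs.
A + A = {-8, -4, 0, 4, 8, 12, 16}, so |A + A| = 7.
Step 2: Doubling constant K = |A + A|/|A| = 7/4 = 7/4 ≈ 1.7500.
Step 3: Plünnecke-Ruzsa gives |3A| ≤ K³·|A| = (1.7500)³ · 4 ≈ 21.4375.
Step 4: Compute 3A = A + A + A directly by enumerating all triples (a,b,c) ∈ A³; |3A| = 10.
Step 5: Check 10 ≤ 21.4375? Yes ✓.

K = 7/4, Plünnecke-Ruzsa bound K³|A| ≈ 21.4375, |3A| = 10, inequality holds.


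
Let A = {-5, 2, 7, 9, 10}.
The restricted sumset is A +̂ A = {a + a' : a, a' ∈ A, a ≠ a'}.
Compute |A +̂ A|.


Restricted sumset: A +̂ A = {a + a' : a ∈ A, a' ∈ A, a ≠ a'}.
Equivalently, take A + A and drop any sum 2a that is achievable ONLY as a + a for a ∈ A (i.e. sums representable only with equal summands).
Enumerate pairs (a, a') with a < a' (symmetric, so each unordered pair gives one sum; this covers all a ≠ a'):
  -5 + 2 = -3
  -5 + 7 = 2
  -5 + 9 = 4
  -5 + 10 = 5
  2 + 7 = 9
  2 + 9 = 11
  2 + 10 = 12
  7 + 9 = 16
  7 + 10 = 17
  9 + 10 = 19
Collected distinct sums: {-3, 2, 4, 5, 9, 11, 12, 16, 17, 19}
|A +̂ A| = 10
(Reference bound: |A +̂ A| ≥ 2|A| - 3 for |A| ≥ 2, with |A| = 5 giving ≥ 7.)

|A +̂ A| = 10


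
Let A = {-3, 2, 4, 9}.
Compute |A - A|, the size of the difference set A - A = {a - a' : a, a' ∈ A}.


A - A = {a - a' : a, a' ∈ A}; |A| = 4.
Bounds: 2|A|-1 ≤ |A - A| ≤ |A|² - |A| + 1, i.e. 7 ≤ |A - A| ≤ 13.
Note: 0 ∈ A - A always (from a - a). The set is symmetric: if d ∈ A - A then -d ∈ A - A.
Enumerate nonzero differences d = a - a' with a > a' (then include -d):
Positive differences: {2, 5, 7, 12}
Full difference set: {0} ∪ (positive diffs) ∪ (negative diffs).
|A - A| = 1 + 2·4 = 9 (matches direct enumeration: 9).

|A - A| = 9


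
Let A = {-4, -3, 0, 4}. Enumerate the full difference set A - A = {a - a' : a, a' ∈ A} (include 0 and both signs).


A - A = {a - a' : a, a' ∈ A}.
Compute a - a' for each ordered pair (a, a'):
a = -4: -4--4=0, -4--3=-1, -4-0=-4, -4-4=-8
a = -3: -3--4=1, -3--3=0, -3-0=-3, -3-4=-7
a = 0: 0--4=4, 0--3=3, 0-0=0, 0-4=-4
a = 4: 4--4=8, 4--3=7, 4-0=4, 4-4=0
Collecting distinct values (and noting 0 appears from a-a):
A - A = {-8, -7, -4, -3, -1, 0, 1, 3, 4, 7, 8}
|A - A| = 11

A - A = {-8, -7, -4, -3, -1, 0, 1, 3, 4, 7, 8}


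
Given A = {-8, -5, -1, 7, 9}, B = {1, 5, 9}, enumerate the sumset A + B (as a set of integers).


A + B = {a + b : a ∈ A, b ∈ B}.
Enumerate all |A|·|B| = 5·3 = 15 pairs (a, b) and collect distinct sums.
a = -8: -8+1=-7, -8+5=-3, -8+9=1
a = -5: -5+1=-4, -5+5=0, -5+9=4
a = -1: -1+1=0, -1+5=4, -1+9=8
a = 7: 7+1=8, 7+5=12, 7+9=16
a = 9: 9+1=10, 9+5=14, 9+9=18
Collecting distinct sums: A + B = {-7, -4, -3, 0, 1, 4, 8, 10, 12, 14, 16, 18}
|A + B| = 12

A + B = {-7, -4, -3, 0, 1, 4, 8, 10, 12, 14, 16, 18}


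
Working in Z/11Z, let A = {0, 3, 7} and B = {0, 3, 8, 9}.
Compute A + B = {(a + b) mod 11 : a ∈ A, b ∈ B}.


Work in Z/11Z: reduce every sum a + b modulo 11.
Enumerate all 12 pairs:
a = 0: 0+0=0, 0+3=3, 0+8=8, 0+9=9
a = 3: 3+0=3, 3+3=6, 3+8=0, 3+9=1
a = 7: 7+0=7, 7+3=10, 7+8=4, 7+9=5
Distinct residues collected: {0, 1, 3, 4, 5, 6, 7, 8, 9, 10}
|A + B| = 10 (out of 11 total residues).

A + B = {0, 1, 3, 4, 5, 6, 7, 8, 9, 10}


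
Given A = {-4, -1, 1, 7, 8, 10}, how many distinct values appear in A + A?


A + A = {a + a' : a, a' ∈ A}; |A| = 6.
General bounds: 2|A| - 1 ≤ |A + A| ≤ |A|(|A|+1)/2, i.e. 11 ≤ |A + A| ≤ 21.
Lower bound 2|A|-1 is attained iff A is an arithmetic progression.
Enumerate sums a + a' for a ≤ a' (symmetric, so this suffices):
a = -4: -4+-4=-8, -4+-1=-5, -4+1=-3, -4+7=3, -4+8=4, -4+10=6
a = -1: -1+-1=-2, -1+1=0, -1+7=6, -1+8=7, -1+10=9
a = 1: 1+1=2, 1+7=8, 1+8=9, 1+10=11
a = 7: 7+7=14, 7+8=15, 7+10=17
a = 8: 8+8=16, 8+10=18
a = 10: 10+10=20
Distinct sums: {-8, -5, -3, -2, 0, 2, 3, 4, 6, 7, 8, 9, 11, 14, 15, 16, 17, 18, 20}
|A + A| = 19

|A + A| = 19


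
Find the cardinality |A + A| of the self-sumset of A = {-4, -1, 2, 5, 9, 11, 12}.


A + A = {a + a' : a, a' ∈ A}; |A| = 7.
General bounds: 2|A| - 1 ≤ |A + A| ≤ |A|(|A|+1)/2, i.e. 13 ≤ |A + A| ≤ 28.
Lower bound 2|A|-1 is attained iff A is an arithmetic progression.
Enumerate sums a + a' for a ≤ a' (symmetric, so this suffices):
a = -4: -4+-4=-8, -4+-1=-5, -4+2=-2, -4+5=1, -4+9=5, -4+11=7, -4+12=8
a = -1: -1+-1=-2, -1+2=1, -1+5=4, -1+9=8, -1+11=10, -1+12=11
a = 2: 2+2=4, 2+5=7, 2+9=11, 2+11=13, 2+12=14
a = 5: 5+5=10, 5+9=14, 5+11=16, 5+12=17
a = 9: 9+9=18, 9+11=20, 9+12=21
a = 11: 11+11=22, 11+12=23
a = 12: 12+12=24
Distinct sums: {-8, -5, -2, 1, 4, 5, 7, 8, 10, 11, 13, 14, 16, 17, 18, 20, 21, 22, 23, 24}
|A + A| = 20

|A + A| = 20


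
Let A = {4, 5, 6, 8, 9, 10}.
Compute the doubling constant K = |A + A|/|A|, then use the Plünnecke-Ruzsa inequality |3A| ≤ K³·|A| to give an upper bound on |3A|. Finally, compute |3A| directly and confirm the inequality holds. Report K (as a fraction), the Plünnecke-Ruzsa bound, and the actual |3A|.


|A| = 6.
Step 1: Compute A + A by enumerating all 36 pairs.
A + A = {8, 9, 10, 11, 12, 13, 14, 15, 16, 17, 18, 19, 20}, so |A + A| = 13.
Step 2: Doubling constant K = |A + A|/|A| = 13/6 = 13/6 ≈ 2.1667.
Step 3: Plünnecke-Ruzsa gives |3A| ≤ K³·|A| = (2.1667)³ · 6 ≈ 61.0278.
Step 4: Compute 3A = A + A + A directly by enumerating all triples (a,b,c) ∈ A³; |3A| = 19.
Step 5: Check 19 ≤ 61.0278? Yes ✓.

K = 13/6, Plünnecke-Ruzsa bound K³|A| ≈ 61.0278, |3A| = 19, inequality holds.


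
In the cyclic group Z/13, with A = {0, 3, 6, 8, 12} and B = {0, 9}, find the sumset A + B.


Work in Z/13Z: reduce every sum a + b modulo 13.
Enumerate all 10 pairs:
a = 0: 0+0=0, 0+9=9
a = 3: 3+0=3, 3+9=12
a = 6: 6+0=6, 6+9=2
a = 8: 8+0=8, 8+9=4
a = 12: 12+0=12, 12+9=8
Distinct residues collected: {0, 2, 3, 4, 6, 8, 9, 12}
|A + B| = 8 (out of 13 total residues).

A + B = {0, 2, 3, 4, 6, 8, 9, 12}


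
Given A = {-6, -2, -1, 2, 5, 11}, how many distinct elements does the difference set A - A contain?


A - A = {a - a' : a, a' ∈ A}; |A| = 6.
Bounds: 2|A|-1 ≤ |A - A| ≤ |A|² - |A| + 1, i.e. 11 ≤ |A - A| ≤ 31.
Note: 0 ∈ A - A always (from a - a). The set is symmetric: if d ∈ A - A then -d ∈ A - A.
Enumerate nonzero differences d = a - a' with a > a' (then include -d):
Positive differences: {1, 3, 4, 5, 6, 7, 8, 9, 11, 12, 13, 17}
Full difference set: {0} ∪ (positive diffs) ∪ (negative diffs).
|A - A| = 1 + 2·12 = 25 (matches direct enumeration: 25).

|A - A| = 25


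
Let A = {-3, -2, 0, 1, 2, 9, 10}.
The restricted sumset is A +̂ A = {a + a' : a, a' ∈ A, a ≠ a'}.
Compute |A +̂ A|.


Restricted sumset: A +̂ A = {a + a' : a ∈ A, a' ∈ A, a ≠ a'}.
Equivalently, take A + A and drop any sum 2a that is achievable ONLY as a + a for a ∈ A (i.e. sums representable only with equal summands).
Enumerate pairs (a, a') with a < a' (symmetric, so each unordered pair gives one sum; this covers all a ≠ a'):
  -3 + -2 = -5
  -3 + 0 = -3
  -3 + 1 = -2
  -3 + 2 = -1
  -3 + 9 = 6
  -3 + 10 = 7
  -2 + 0 = -2
  -2 + 1 = -1
  -2 + 2 = 0
  -2 + 9 = 7
  -2 + 10 = 8
  0 + 1 = 1
  0 + 2 = 2
  0 + 9 = 9
  0 + 10 = 10
  1 + 2 = 3
  1 + 9 = 10
  1 + 10 = 11
  2 + 9 = 11
  2 + 10 = 12
  9 + 10 = 19
Collected distinct sums: {-5, -3, -2, -1, 0, 1, 2, 3, 6, 7, 8, 9, 10, 11, 12, 19}
|A +̂ A| = 16
(Reference bound: |A +̂ A| ≥ 2|A| - 3 for |A| ≥ 2, with |A| = 7 giving ≥ 11.)

|A +̂ A| = 16


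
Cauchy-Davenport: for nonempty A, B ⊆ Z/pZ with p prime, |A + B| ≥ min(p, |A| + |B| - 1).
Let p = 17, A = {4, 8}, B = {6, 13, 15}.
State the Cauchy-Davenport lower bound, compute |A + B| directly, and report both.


Cauchy-Davenport: |A + B| ≥ min(p, |A| + |B| - 1) for A, B nonempty in Z/pZ.
|A| = 2, |B| = 3, p = 17.
CD lower bound = min(17, 2 + 3 - 1) = min(17, 4) = 4.
Compute A + B mod 17 directly:
a = 4: 4+6=10, 4+13=0, 4+15=2
a = 8: 8+6=14, 8+13=4, 8+15=6
A + B = {0, 2, 4, 6, 10, 14}, so |A + B| = 6.
Verify: 6 ≥ 4? Yes ✓.

CD lower bound = 4, actual |A + B| = 6.


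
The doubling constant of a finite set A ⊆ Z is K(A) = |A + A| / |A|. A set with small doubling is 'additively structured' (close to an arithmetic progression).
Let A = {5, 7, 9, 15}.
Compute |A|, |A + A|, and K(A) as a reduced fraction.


|A| = 4.
Compute A + A by enumerating all 16 pairs.
A + A = {10, 12, 14, 16, 18, 20, 22, 24, 30}, so |A + A| = 9.
K = |A + A| / |A| = 9/4 (already in lowest terms) ≈ 2.2500.
Reference: AP of size 4 gives K = 7/4 ≈ 1.7500; a fully generic set of size 4 gives K ≈ 2.5000.

|A| = 4, |A + A| = 9, K = 9/4.


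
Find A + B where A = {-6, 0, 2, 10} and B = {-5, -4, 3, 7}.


A + B = {a + b : a ∈ A, b ∈ B}.
Enumerate all |A|·|B| = 4·4 = 16 pairs (a, b) and collect distinct sums.
a = -6: -6+-5=-11, -6+-4=-10, -6+3=-3, -6+7=1
a = 0: 0+-5=-5, 0+-4=-4, 0+3=3, 0+7=7
a = 2: 2+-5=-3, 2+-4=-2, 2+3=5, 2+7=9
a = 10: 10+-5=5, 10+-4=6, 10+3=13, 10+7=17
Collecting distinct sums: A + B = {-11, -10, -5, -4, -3, -2, 1, 3, 5, 6, 7, 9, 13, 17}
|A + B| = 14

A + B = {-11, -10, -5, -4, -3, -2, 1, 3, 5, 6, 7, 9, 13, 17}


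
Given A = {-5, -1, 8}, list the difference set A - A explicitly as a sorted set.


A - A = {a - a' : a, a' ∈ A}.
Compute a - a' for each ordered pair (a, a'):
a = -5: -5--5=0, -5--1=-4, -5-8=-13
a = -1: -1--5=4, -1--1=0, -1-8=-9
a = 8: 8--5=13, 8--1=9, 8-8=0
Collecting distinct values (and noting 0 appears from a-a):
A - A = {-13, -9, -4, 0, 4, 9, 13}
|A - A| = 7

A - A = {-13, -9, -4, 0, 4, 9, 13}


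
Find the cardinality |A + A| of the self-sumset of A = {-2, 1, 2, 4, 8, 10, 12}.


A + A = {a + a' : a, a' ∈ A}; |A| = 7.
General bounds: 2|A| - 1 ≤ |A + A| ≤ |A|(|A|+1)/2, i.e. 13 ≤ |A + A| ≤ 28.
Lower bound 2|A|-1 is attained iff A is an arithmetic progression.
Enumerate sums a + a' for a ≤ a' (symmetric, so this suffices):
a = -2: -2+-2=-4, -2+1=-1, -2+2=0, -2+4=2, -2+8=6, -2+10=8, -2+12=10
a = 1: 1+1=2, 1+2=3, 1+4=5, 1+8=9, 1+10=11, 1+12=13
a = 2: 2+2=4, 2+4=6, 2+8=10, 2+10=12, 2+12=14
a = 4: 4+4=8, 4+8=12, 4+10=14, 4+12=16
a = 8: 8+8=16, 8+10=18, 8+12=20
a = 10: 10+10=20, 10+12=22
a = 12: 12+12=24
Distinct sums: {-4, -1, 0, 2, 3, 4, 5, 6, 8, 9, 10, 11, 12, 13, 14, 16, 18, 20, 22, 24}
|A + A| = 20

|A + A| = 20


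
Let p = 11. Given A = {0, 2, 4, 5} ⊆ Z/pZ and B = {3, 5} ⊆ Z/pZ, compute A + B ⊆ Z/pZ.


Work in Z/11Z: reduce every sum a + b modulo 11.
Enumerate all 8 pairs:
a = 0: 0+3=3, 0+5=5
a = 2: 2+3=5, 2+5=7
a = 4: 4+3=7, 4+5=9
a = 5: 5+3=8, 5+5=10
Distinct residues collected: {3, 5, 7, 8, 9, 10}
|A + B| = 6 (out of 11 total residues).

A + B = {3, 5, 7, 8, 9, 10}


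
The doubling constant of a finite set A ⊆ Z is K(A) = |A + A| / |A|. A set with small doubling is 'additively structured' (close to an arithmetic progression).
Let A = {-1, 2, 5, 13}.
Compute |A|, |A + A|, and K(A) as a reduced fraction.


|A| = 4.
Compute A + A by enumerating all 16 pairs.
A + A = {-2, 1, 4, 7, 10, 12, 15, 18, 26}, so |A + A| = 9.
K = |A + A| / |A| = 9/4 (already in lowest terms) ≈ 2.2500.
Reference: AP of size 4 gives K = 7/4 ≈ 1.7500; a fully generic set of size 4 gives K ≈ 2.5000.

|A| = 4, |A + A| = 9, K = 9/4.


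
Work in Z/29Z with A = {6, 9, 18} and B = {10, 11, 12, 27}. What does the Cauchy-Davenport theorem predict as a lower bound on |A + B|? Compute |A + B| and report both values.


Cauchy-Davenport: |A + B| ≥ min(p, |A| + |B| - 1) for A, B nonempty in Z/pZ.
|A| = 3, |B| = 4, p = 29.
CD lower bound = min(29, 3 + 4 - 1) = min(29, 6) = 6.
Compute A + B mod 29 directly:
a = 6: 6+10=16, 6+11=17, 6+12=18, 6+27=4
a = 9: 9+10=19, 9+11=20, 9+12=21, 9+27=7
a = 18: 18+10=28, 18+11=0, 18+12=1, 18+27=16
A + B = {0, 1, 4, 7, 16, 17, 18, 19, 20, 21, 28}, so |A + B| = 11.
Verify: 11 ≥ 6? Yes ✓.

CD lower bound = 6, actual |A + B| = 11.


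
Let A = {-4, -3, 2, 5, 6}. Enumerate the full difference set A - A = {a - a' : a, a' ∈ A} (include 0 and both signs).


A - A = {a - a' : a, a' ∈ A}.
Compute a - a' for each ordered pair (a, a'):
a = -4: -4--4=0, -4--3=-1, -4-2=-6, -4-5=-9, -4-6=-10
a = -3: -3--4=1, -3--3=0, -3-2=-5, -3-5=-8, -3-6=-9
a = 2: 2--4=6, 2--3=5, 2-2=0, 2-5=-3, 2-6=-4
a = 5: 5--4=9, 5--3=8, 5-2=3, 5-5=0, 5-6=-1
a = 6: 6--4=10, 6--3=9, 6-2=4, 6-5=1, 6-6=0
Collecting distinct values (and noting 0 appears from a-a):
A - A = {-10, -9, -8, -6, -5, -4, -3, -1, 0, 1, 3, 4, 5, 6, 8, 9, 10}
|A - A| = 17

A - A = {-10, -9, -8, -6, -5, -4, -3, -1, 0, 1, 3, 4, 5, 6, 8, 9, 10}


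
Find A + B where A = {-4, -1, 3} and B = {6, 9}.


A + B = {a + b : a ∈ A, b ∈ B}.
Enumerate all |A|·|B| = 3·2 = 6 pairs (a, b) and collect distinct sums.
a = -4: -4+6=2, -4+9=5
a = -1: -1+6=5, -1+9=8
a = 3: 3+6=9, 3+9=12
Collecting distinct sums: A + B = {2, 5, 8, 9, 12}
|A + B| = 5

A + B = {2, 5, 8, 9, 12}
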